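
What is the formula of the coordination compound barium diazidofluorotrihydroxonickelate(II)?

Ligands: 3 hydroxo (OH, -1), 1 fluoro (F, -1), 2 azido (N3, -1). Ligand charge sum = -6.
With Ni in oxidation state +2, the complex ion is [Ni...]^4−.
Charge balance with barium (+2) requires 1 complex ion per 2 barium.

Ba2[NiF(N3)2(OH)3]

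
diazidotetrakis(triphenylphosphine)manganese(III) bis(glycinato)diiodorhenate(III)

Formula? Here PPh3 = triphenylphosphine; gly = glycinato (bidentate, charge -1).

[Mn(N3)2(PPh3)4][Re(gly)2I2]

Cation [Mn…]: ligand charges -2, Mn(III) ⇒ ion charge 1+.
Anion [Re…]: ligand charges -4, Re(III) ⇒ ion charge 1−.
One 1+ cation balances one 1− anion.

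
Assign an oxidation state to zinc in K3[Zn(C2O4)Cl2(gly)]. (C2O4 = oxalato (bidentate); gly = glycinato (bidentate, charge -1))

3 potassium outside the brackets (+1 each) → the complex ion is 3−.
Ligand charges: 2×Cl = -2; 1×C2O4 = -2; 1×gly = -1; sum -5.
Zn + (-5) = 3− ⇒ Zn is +2.

+2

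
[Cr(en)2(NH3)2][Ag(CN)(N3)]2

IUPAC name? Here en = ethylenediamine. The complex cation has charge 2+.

diamminebis(ethylenediamine)chromium(II) azidocyanoargentate(I)

Both ions are complex: the cation is named first with the plain metal name, the anion second with the -ate form; each ion's ligands are alphabetised independently.
The complex cation is given as 2+; its ligand charges sum to 0, so Cr = +2.
With 2 anions per cation, each anion must be 2/2 = 1−.
Anion: ligand charges sum to -2; for the ion to be 1−, Ag = +1.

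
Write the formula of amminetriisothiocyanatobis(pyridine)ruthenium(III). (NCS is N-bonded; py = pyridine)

Ligands: 3 isothiocyanato (NCS, -1), 2 pyridine (py, neutral), 1 ammine (NH3, neutral). Ligand charge sum = -3.
With Ru in oxidation state +3, the complex ion is [Ru...].

[Ru(NCS)3(NH3)(py)2]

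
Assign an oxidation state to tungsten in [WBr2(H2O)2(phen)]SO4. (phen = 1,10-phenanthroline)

+4

1 sulfate outside the brackets (-2 each) → the complex ion is 2+.
Ligand charges: 1×phen neutral; 2×H2O neutral; 2×Br = -2; sum -2.
W + (-2) = 2+ ⇒ W is +4.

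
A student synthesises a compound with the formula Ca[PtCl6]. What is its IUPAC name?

calcium hexachloroplatinate(IV)

The 1 calcium counter-ion carries a total charge of +2, so each complex ion is 2−.
Ligand charges: 6×chloro (-1 each); total -6. So Pt + (-6) = 2−, giving Pt = +4.
The complex ion is anionic, so platinum takes the -ate form platinate(IV).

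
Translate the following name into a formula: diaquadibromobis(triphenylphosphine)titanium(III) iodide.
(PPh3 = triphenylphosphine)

[TiBr2(H2O)2(PPh3)2]I

Ligands: 2 triphenylphosphine (PPh3, neutral), 2 bromo (Br, -1), 2 aqua (H2O, neutral). Ligand charge sum = -2.
Charge balance with iodide (-1) requires 1 complex ion per 1 iodide.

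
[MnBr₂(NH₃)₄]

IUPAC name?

tetraamminedibromomanganese(II)

There is no counter-ion, so the complex is neutral overall.
Ligand charges: 2×bromo (-1 each), 4×ammine (neutral); total -2. So Mn + (-2) = 0, giving Mn = +2.
Ligands are named alphabetically: ammine before bromo.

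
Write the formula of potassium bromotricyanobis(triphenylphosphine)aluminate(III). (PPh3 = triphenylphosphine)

Ligands: 3 cyano (CN, -1), 1 bromo (Br, -1), 2 triphenylphosphine (PPh3, neutral). Ligand charge sum = -4.
Charge balance with potassium (+1) requires 1 complex ion per 1 potassium.

K[AlBr(CN)3(PPh3)2]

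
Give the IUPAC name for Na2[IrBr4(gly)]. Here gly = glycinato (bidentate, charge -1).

sodium tetrabromo(glycinato)iridate(III)

The 2 sodium counter-ions carry a total charge of +2, so each complex ion is 2−.
Ligand charges: 4×bromo (-1 each), 1×glycinato (-1 each); total -5. So Ir + (-5) = 2−, giving Ir = +3.
Ligands are named alphabetically: bromo before glycinato.
The complex ion is anionic, so iridium takes the -ate form iridate(III).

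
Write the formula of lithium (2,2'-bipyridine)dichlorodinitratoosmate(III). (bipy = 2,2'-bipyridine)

Ligands: 2 chloro (Cl, -1), 2 nitrato (NO3, -1), 1 2,2'-bipyridine (bipy, neutral). Ligand charge sum = -4.
With Os in oxidation state +3, the complex ion is [Os...]^1−.
Charge balance with lithium (+1) requires 1 complex ion per 1 lithium.

Li[Os(bipy)Cl2(NO3)2]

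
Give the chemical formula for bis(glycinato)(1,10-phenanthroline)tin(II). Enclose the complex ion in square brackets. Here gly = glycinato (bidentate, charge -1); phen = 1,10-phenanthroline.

[Sn(gly)2(phen)]

Ligands: 2 glycinato (gly, -1), 1 1,10-phenanthroline (phen, neutral). Ligand charge sum = -2.
With Sn in oxidation state +2, the complex ion is [Sn...].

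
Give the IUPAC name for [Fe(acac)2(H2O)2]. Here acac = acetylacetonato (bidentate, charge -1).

There is no counter-ion, so the complex is neutral overall.
Ligand charges: 2×aqua (neutral), 2×acetylacetonato (-1 each); total -2. So Fe + (-2) = 0, giving Fe = +2.
Ligands are named alphabetically: acetylacetonato before aqua.

bis(acetylacetonato)diaquairon(II)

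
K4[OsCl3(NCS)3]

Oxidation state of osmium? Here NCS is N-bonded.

+2

4 potassium outside the brackets (+1 each) → the complex ion is 4−.
Ligand charges: 3×Cl = -3; 3×NCS = -3; sum -6.
Os + (-6) = 4− ⇒ Os is +2.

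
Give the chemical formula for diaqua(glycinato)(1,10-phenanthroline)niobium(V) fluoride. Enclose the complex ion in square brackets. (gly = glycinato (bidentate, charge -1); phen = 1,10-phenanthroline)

[Nb(gly)(H2O)2(phen)]F4

Ligands: 1 glycinato (gly, -1), 2 aqua (H2O, neutral), 1 1,10-phenanthroline (phen, neutral). Ligand charge sum = -1.
With Nb in oxidation state +5, the complex ion is [Nb...]^4+.
Charge balance with fluoride (-1) requires 1 complex ion per 4 fluoride.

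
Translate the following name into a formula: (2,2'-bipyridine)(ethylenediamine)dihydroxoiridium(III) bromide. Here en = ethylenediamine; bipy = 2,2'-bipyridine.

[Ir(bipy)(en)(OH)2]Br

Ligands: 1 ethylenediamine (en, neutral), 2 hydroxo (OH, -1), 1 2,2'-bipyridine (bipy, neutral). Ligand charge sum = -2.
With Ir in oxidation state +3, the complex ion is [Ir...]^1+.
Charge balance with bromide (-1) requires 1 complex ion per 1 bromide.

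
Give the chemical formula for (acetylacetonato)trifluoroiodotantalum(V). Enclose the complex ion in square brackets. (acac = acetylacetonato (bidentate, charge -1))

[Ta(acac)F3I]

Ligands: 3 fluoro (F, -1), 1 iodo (I, -1), 1 acetylacetonato (acac, -1). Ligand charge sum = -5.
With Ta in oxidation state +5, the complex ion is [Ta...].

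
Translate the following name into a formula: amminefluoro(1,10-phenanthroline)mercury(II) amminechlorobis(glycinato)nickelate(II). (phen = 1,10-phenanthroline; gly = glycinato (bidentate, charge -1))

[HgF(NH3)(phen)][NiCl(gly)2(NH3)]

Cation [Hg…]: ligand charges -1, Hg(II) ⇒ ion charge 1+.
Anion [Ni…]: ligand charges -3, Ni(II) ⇒ ion charge 1−.
One 1+ cation balances one 1− anion.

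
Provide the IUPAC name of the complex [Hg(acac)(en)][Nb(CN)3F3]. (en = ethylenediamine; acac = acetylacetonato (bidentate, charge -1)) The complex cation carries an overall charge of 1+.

The complex cation is given as 1+; its ligand charges sum to -1, so Hg = +2.
A 1:1 salt means the anion carries the equal and opposite charge, 1−.
Anion: ligand charges sum to -6; for the ion to be 1−, Nb = +5.

(acetylacetonato)(ethylenediamine)mercury(II) tricyanotrifluoroniobate(V)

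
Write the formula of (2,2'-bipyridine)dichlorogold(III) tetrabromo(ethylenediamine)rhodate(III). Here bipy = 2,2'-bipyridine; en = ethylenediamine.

Cation [Au…]: ligand charges -2, Au(III) ⇒ ion charge 1+.
Anion [Rh…]: ligand charges -4, Rh(III) ⇒ ion charge 1−.

[Au(bipy)Cl2][RhBr4(en)]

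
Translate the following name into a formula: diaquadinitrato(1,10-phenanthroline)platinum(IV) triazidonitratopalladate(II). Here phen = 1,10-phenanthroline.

Cation [Pt…]: ligand charges -2, Pt(IV) ⇒ ion charge 2+.
Anion [Pd…]: ligand charges -4, Pd(II) ⇒ ion charge 2−.
One 2+ cation balances one 2− anion.

[Pt(H2O)2(NO3)2(phen)][Pd(N3)3(NO3)]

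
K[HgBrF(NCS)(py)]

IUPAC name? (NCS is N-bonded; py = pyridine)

potassium bromofluoroisothiocyanato(pyridine)mercurate(II)

The 1 potassium counter-ion carries a total charge of +1, so each complex ion is 1−.
Ligand charges: 1×isothiocyanato (-1 each), 1×fluoro (-1 each), 1×pyridine (neutral), 1×bromo (-1 each); total -3. So Hg + (-3) = 1−, giving Hg = +2.
Ligands are named alphabetically: bromo before fluoro before isothiocyanato before pyridine.
The complex ion is anionic, so mercury takes the -ate form mercurate(II).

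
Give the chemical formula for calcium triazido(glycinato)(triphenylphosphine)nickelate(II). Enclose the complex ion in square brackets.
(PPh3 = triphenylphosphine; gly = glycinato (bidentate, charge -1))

Ca[Ni(gly)(N3)3(PPh3)]

Ligands: 3 azido (N3, -1), 1 triphenylphosphine (PPh3, neutral), 1 glycinato (gly, -1). Ligand charge sum = -4.
With Ni in oxidation state +2, the complex ion is [Ni...]^2−.
Charge balance with calcium (+2) requires 1 complex ion per 1 calcium.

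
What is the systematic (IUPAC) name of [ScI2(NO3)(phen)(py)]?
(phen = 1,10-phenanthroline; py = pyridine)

There is no counter-ion, so the complex is neutral overall.
Ligand charges: 1×nitrato (-1 each), 1×1,10-phenanthroline (neutral), 1×pyridine (neutral), 2×iodo (-1 each); total -3. So Sc + (-3) = 0, giving Sc = +3.
Ligands are named alphabetically: iodo before nitrato before phenanthroline before pyridine.

diiodonitrato(1,10-phenanthroline)(pyridine)scandium(III)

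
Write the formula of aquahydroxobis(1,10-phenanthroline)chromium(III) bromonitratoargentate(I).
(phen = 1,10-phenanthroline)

Cation [Cr…]: ligand charges -1, Cr(III) ⇒ ion charge 2+.
Anion [Ag…]: ligand charges -2, Ag(I) ⇒ ion charge 1−.
One 2+ cation requires 2 of the 1− anion.

[Cr(H2O)(OH)(phen)2][AgBr(NO3)]2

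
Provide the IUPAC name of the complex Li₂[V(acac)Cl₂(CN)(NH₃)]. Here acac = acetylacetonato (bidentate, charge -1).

The 2 lithium counter-ions carry a total charge of +2, so each complex ion is 2−.
Ligand charges: 1×acetylacetonato (-1 each), 2×chloro (-1 each), 1×cyano (-1 each), 1×ammine (neutral); total -4. So V + (-4) = 2−, giving V = +2.
The complex ion is anionic, so vanadium takes the -ate form vanadate(II).

lithium (acetylacetonato)amminedichlorocyanovanadate(II)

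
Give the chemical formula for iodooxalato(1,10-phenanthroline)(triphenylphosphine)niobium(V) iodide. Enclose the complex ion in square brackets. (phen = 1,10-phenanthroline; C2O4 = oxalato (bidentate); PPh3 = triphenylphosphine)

[Nb(C2O4)I(phen)(PPh3)]I2

Ligands: 1 1,10-phenanthroline (phen, neutral), 1 oxalato (C2O4, -2), 1 triphenylphosphine (PPh3, neutral), 1 iodo (I, -1). Ligand charge sum = -3.
With Nb in oxidation state +5, the complex ion is [Nb...]^2+.
Charge balance with iodide (-1) requires 1 complex ion per 2 iodide.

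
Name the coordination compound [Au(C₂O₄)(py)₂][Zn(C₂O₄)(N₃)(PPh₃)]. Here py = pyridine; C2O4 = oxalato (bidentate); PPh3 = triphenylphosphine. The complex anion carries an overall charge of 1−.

The complex anion is given as 1−; its ligand charges sum to -3, so Zn = +2.
A 1:1 salt means the cation carries the equal and opposite charge, 1+.
Cation: ligand charges sum to -2; for the ion to be 1+, Au = +3.

oxalatobis(pyridine)gold(III) azidooxalato(triphenylphosphine)zincate(II)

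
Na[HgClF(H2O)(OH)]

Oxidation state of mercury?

+2

1 sodium outside the brackets (+1 each) → the complex ion is 1−.
Ligand charges: 1×H2O neutral; 1×OH = -1; 1×Cl = -1; 1×F = -1; sum -3.
Hg + (-3) = 1− ⇒ Hg is +2.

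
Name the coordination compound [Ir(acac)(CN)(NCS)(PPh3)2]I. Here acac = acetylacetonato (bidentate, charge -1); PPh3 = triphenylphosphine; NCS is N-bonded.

(acetylacetonato)cyanoisothiocyanatobis(triphenylphosphine)iridium(IV) iodide

The 1 iodide counter-ion carries a total charge of -1, so each complex ion is 1+.
Ligand charges: 1×cyano (-1 each), 1×acetylacetonato (-1 each), 2×triphenylphosphine (neutral), 1×isothiocyanato (-1 each); total -3. So Ir + (-3) = 1+, giving Ir = +4.
Ligands are named alphabetically: acetylacetonato before cyano before isothiocyanato before triphenylphosphine.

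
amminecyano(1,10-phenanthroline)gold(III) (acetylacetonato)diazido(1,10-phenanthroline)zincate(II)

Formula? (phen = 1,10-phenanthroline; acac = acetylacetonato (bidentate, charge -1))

[Au(CN)(NH3)(phen)][Zn(acac)(N3)2(phen)]2

Cation [Au…]: ligand charges -1, Au(III) ⇒ ion charge 2+.
Anion [Zn…]: ligand charges -3, Zn(II) ⇒ ion charge 1−.
One 2+ cation requires 2 of the 1− anion.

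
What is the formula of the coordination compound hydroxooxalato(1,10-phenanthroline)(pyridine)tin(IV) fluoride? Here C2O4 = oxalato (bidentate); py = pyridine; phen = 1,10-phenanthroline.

Ligands: 1 oxalato (C2O4, -2), 1 hydroxo (OH, -1), 1 pyridine (py, neutral), 1 1,10-phenanthroline (phen, neutral). Ligand charge sum = -3.
With Sn in oxidation state +4, the complex ion is [Sn...]^1+.
Charge balance with fluoride (-1) requires 1 complex ion per 1 fluoride.

[Sn(C2O4)(OH)(phen)(py)]F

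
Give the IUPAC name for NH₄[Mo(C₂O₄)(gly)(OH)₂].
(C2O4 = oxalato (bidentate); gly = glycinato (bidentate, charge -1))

ammonium (glycinato)dihydroxooxalatomolybdate(IV)

The 1 ammonium counter-ion carries a total charge of +1, so each complex ion is 1−.
Ligand charges: 2×hydroxo (-1 each), 1×oxalato (-2 each), 1×glycinato (-1 each); total -5. So Mo + (-5) = 1−, giving Mo = +4.
Ligands are named alphabetically: glycinato before hydroxo before oxalato.
The complex ion is anionic, so molybdenum takes the -ate form molybdate(IV).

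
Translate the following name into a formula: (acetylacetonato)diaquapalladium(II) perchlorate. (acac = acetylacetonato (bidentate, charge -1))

[Pd(acac)(H2O)2]ClO4

Ligands: 2 aqua (H2O, neutral), 1 acetylacetonato (acac, -1). Ligand charge sum = -1.
With Pd in oxidation state +2, the complex ion is [Pd...]^1+.
Charge balance with perchlorate (-1) requires 1 complex ion per 1 perchlorate.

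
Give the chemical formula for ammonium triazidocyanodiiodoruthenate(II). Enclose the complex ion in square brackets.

(NH4)4[Ru(CN)I2(N3)3]

Ligands: 1 cyano (CN, -1), 2 iodo (I, -1), 3 azido (N3, -1). Ligand charge sum = -6.
Charge balance with ammonium (+1) requires 1 complex ion per 4 ammonium.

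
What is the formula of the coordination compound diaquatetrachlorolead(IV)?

[PbCl4(H2O)2]

Ligands: 2 aqua (H2O, neutral), 4 chloro (Cl, -1). Ligand charge sum = -4.
With Pb in oxidation state +4, the complex ion is [Pb...].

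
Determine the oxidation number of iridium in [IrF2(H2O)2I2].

No counter-ion: the bracketed complex is neutral.
Ligand charges: 2×F = -2; 2×H2O neutral; 2×I = -2; sum -4.
Ir + (-4) = 0 ⇒ Ir is +4.

+4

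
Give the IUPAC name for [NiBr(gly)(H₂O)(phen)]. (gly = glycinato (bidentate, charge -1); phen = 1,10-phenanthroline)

There is no counter-ion, so the complex is neutral overall.
Ligand charges: 1×bromo (-1 each), 1×glycinato (-1 each), 1×aqua (neutral), 1×1,10-phenanthroline (neutral); total -2. So Ni + (-2) = 0, giving Ni = +2.
Ligands are named alphabetically: aqua before bromo before glycinato before phenanthroline.

aquabromo(glycinato)(1,10-phenanthroline)nickel(II)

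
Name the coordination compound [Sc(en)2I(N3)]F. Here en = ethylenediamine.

The 1 fluoride counter-ion carries a total charge of -1, so each complex ion is 1+.
Ligand charges: 2×ethylenediamine (neutral), 1×iodo (-1 each), 1×azido (-1 each); total -2. So Sc + (-2) = 1+, giving Sc = +3.
Ligands are named alphabetically: azido before ethylenediamine before iodo.

azidobis(ethylenediamine)iodoscandium(III) fluoride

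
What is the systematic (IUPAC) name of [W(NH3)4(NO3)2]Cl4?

The 4 chloride counter-ions carry a total charge of -4, so each complex ion is 4+.
Ligand charges: 4×ammine (neutral), 2×nitrato (-1 each); total -2. So W + (-2) = 4+, giving W = +6.
Ligands are named alphabetically: ammine before nitrato.

tetraamminedinitratotungsten(VI) chloride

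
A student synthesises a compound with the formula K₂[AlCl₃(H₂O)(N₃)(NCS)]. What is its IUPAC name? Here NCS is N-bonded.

The 2 potassium counter-ions carry a total charge of +2, so each complex ion is 2−.
Ligand charges: 1×azido (-1 each), 3×chloro (-1 each), 1×isothiocyanato (-1 each), 1×aqua (neutral); total -5. So Al + (-5) = 2−, giving Al = +3.
The complex ion is anionic, so aluminium takes the -ate form aluminate(III).

potassium aquaazidotrichloroisothiocyanatoaluminate(III)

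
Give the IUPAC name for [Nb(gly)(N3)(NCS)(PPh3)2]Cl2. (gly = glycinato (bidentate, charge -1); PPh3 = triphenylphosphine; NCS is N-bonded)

The 2 chloride counter-ions carry a total charge of -2, so each complex ion is 2+.
Ligand charges: 1×azido (-1 each), 1×glycinato (-1 each), 2×triphenylphosphine (neutral), 1×isothiocyanato (-1 each); total -3. So Nb + (-3) = 2+, giving Nb = +5.
Ligands are named alphabetically: azido before glycinato before isothiocyanato before triphenylphosphine.

azido(glycinato)isothiocyanatobis(triphenylphosphine)niobium(V) chloride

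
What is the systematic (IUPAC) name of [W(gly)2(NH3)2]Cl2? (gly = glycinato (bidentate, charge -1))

The 2 chloride counter-ions carry a total charge of -2, so each complex ion is 2+.
Ligand charges: 2×ammine (neutral), 2×glycinato (-1 each); total -2. So W + (-2) = 2+, giving W = +4.
Ligands are named alphabetically: ammine before glycinato.

diamminebis(glycinato)tungsten(IV) chloride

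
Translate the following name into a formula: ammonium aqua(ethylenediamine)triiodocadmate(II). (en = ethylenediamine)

NH4[Cd(en)(H2O)I3]

Ligands: 1 aqua (H2O, neutral), 1 ethylenediamine (en, neutral), 3 iodo (I, -1). Ligand charge sum = -3.
With Cd in oxidation state +2, the complex ion is [Cd...]^1−.
Charge balance with ammonium (+1) requires 1 complex ion per 1 ammonium.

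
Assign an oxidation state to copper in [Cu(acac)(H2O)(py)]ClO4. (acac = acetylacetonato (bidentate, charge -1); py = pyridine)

+2

1 perchlorate outside the brackets (-1 each) → the complex ion is 1+.
Ligand charges: 1×H2O neutral; 1×acac = -1; 1×py neutral; sum -1.
Cu + (-1) = 1+ ⇒ Cu is +2.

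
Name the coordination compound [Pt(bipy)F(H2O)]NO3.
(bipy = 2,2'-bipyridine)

aqua(2,2'-bipyridine)fluoroplatinum(II) nitrate

The 1 nitrate counter-ion carries a total charge of -1, so each complex ion is 1+.
Ligand charges: 1×aqua (neutral), 1×2,2'-bipyridine (neutral), 1×fluoro (-1 each); total -1. So Pt + (-1) = 1+, giving Pt = +2.
Ligands are named alphabetically: aqua before bipyridine before fluoro.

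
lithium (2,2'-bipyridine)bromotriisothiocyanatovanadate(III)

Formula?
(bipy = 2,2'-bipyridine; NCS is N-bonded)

Li[V(bipy)Br(NCS)3]

Ligands: 1 bromo (Br, -1), 1 2,2'-bipyridine (bipy, neutral), 3 isothiocyanato (NCS, -1). Ligand charge sum = -4.
With V in oxidation state +3, the complex ion is [V...]^1−.
Charge balance with lithium (+1) requires 1 complex ion per 1 lithium.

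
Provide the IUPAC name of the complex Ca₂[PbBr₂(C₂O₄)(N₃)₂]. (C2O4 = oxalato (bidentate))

The 2 calcium counter-ions carry a total charge of +4, so each complex ion is 4−.
Ligand charges: 2×azido (-1 each), 1×oxalato (-2 each), 2×bromo (-1 each); total -6. So Pb + (-6) = 4−, giving Pb = +2.
Ligands are named alphabetically: azido before bromo before oxalato.
The complex ion is anionic, so lead takes the -ate form plumbate(II).

calcium diazidodibromooxalatoplumbate(II)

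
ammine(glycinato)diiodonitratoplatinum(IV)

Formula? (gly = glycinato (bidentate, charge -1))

[Pt(gly)I2(NH3)(NO3)]

Ligands: 1 glycinato (gly, -1), 2 iodo (I, -1), 1 nitrato (NO3, -1), 1 ammine (NH3, neutral). Ligand charge sum = -4.
With Pt in oxidation state +4, the complex ion is [Pt...].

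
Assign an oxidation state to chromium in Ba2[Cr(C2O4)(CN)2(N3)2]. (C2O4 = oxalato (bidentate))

2 barium outside the brackets (+2 each) → the complex ion is 4−.
Ligand charges: 2×CN = -2; 1×C2O4 = -2; 2×N3 = -2; sum -6.
Cr + (-6) = 4− ⇒ Cr is +2.

+2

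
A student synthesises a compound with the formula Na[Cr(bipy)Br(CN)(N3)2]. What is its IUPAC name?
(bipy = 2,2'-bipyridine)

The 1 sodium counter-ion carries a total charge of +1, so each complex ion is 1−.
Ligand charges: 1×2,2'-bipyridine (neutral), 1×bromo (-1 each), 2×azido (-1 each), 1×cyano (-1 each); total -4. So Cr + (-4) = 1−, giving Cr = +3.
The complex ion is anionic, so chromium takes the -ate form chromate(III).

sodium diazido(2,2'-bipyridine)bromocyanochromate(III)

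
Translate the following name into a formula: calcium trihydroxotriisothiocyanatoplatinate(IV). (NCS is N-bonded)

Ligands: 3 isothiocyanato (NCS, -1), 3 hydroxo (OH, -1). Ligand charge sum = -6.
Charge balance with calcium (+2) requires 1 complex ion per 1 calcium.

Ca[Pt(NCS)3(OH)3]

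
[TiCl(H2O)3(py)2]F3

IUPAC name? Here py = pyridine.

triaquachlorobis(pyridine)titanium(IV) fluoride

The 3 fluoride counter-ions carry a total charge of -3, so each complex ion is 3+.
Ligand charges: 3×aqua (neutral), 1×chloro (-1 each), 2×pyridine (neutral); total -1. So Ti + (-1) = 3+, giving Ti = +4.
Ligands are named alphabetically: aqua before chloro before pyridine.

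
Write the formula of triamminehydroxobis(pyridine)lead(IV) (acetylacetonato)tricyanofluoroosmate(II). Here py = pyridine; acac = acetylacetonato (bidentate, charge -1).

[Pb(NH3)3(OH)(py)2][Os(acac)(CN)3F]

Cation [Pb…]: ligand charges -1, Pb(IV) ⇒ ion charge 3+.
Anion [Os…]: ligand charges -5, Os(II) ⇒ ion charge 3−.
One 3+ cation balances one 3− anion.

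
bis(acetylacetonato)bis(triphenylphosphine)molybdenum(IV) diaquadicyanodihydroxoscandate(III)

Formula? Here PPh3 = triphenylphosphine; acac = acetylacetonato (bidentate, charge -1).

Cation [Mo…]: ligand charges -2, Mo(IV) ⇒ ion charge 2+.
Anion [Sc…]: ligand charges -4, Sc(III) ⇒ ion charge 1−.
One 2+ cation requires 2 of the 1− anion.

[Mo(acac)2(PPh3)2][Sc(CN)2(H2O)2(OH)2]2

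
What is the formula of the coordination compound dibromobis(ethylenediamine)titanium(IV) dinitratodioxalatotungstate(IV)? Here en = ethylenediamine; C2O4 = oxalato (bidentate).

Cation [Ti…]: ligand charges -2, Ti(IV) ⇒ ion charge 2+.
Anion [W…]: ligand charges -6, W(IV) ⇒ ion charge 2−.
One 2+ cation balances one 2− anion.

[TiBr2(en)2][W(C2O4)2(NO3)2]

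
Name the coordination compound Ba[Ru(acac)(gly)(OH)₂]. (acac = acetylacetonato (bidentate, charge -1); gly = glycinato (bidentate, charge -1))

barium (acetylacetonato)(glycinato)dihydroxoruthenate(II)

The 1 barium counter-ion carries a total charge of +2, so each complex ion is 2−.
Ligand charges: 1×acetylacetonato (-1 each), 2×hydroxo (-1 each), 1×glycinato (-1 each); total -4. So Ru + (-4) = 2−, giving Ru = +2.
The complex ion is anionic, so ruthenium takes the -ate form ruthenate(II).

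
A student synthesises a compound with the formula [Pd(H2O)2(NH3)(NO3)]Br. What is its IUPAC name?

The 1 bromide counter-ion carries a total charge of -1, so each complex ion is 1+.
Ligand charges: 2×aqua (neutral), 1×nitrato (-1 each), 1×ammine (neutral); total -1. So Pd + (-1) = 1+, giving Pd = +2.
Ligands are named alphabetically: ammine before aqua before nitrato.

amminediaquanitratopalladium(II) bromide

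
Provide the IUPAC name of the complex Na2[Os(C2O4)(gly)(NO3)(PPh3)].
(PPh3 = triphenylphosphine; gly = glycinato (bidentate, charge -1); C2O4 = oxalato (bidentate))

sodium (glycinato)nitratooxalato(triphenylphosphine)osmate(II)

The 2 sodium counter-ions carry a total charge of +2, so each complex ion is 2−.
Ligand charges: 1×triphenylphosphine (neutral), 1×glycinato (-1 each), 1×oxalato (-2 each), 1×nitrato (-1 each); total -4. So Os + (-4) = 2−, giving Os = +2.
The complex ion is anionic, so osmium takes the -ate form osmate(II).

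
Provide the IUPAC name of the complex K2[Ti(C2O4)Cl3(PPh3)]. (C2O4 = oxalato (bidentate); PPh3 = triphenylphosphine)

potassium trichlorooxalato(triphenylphosphine)titanate(III)

The 2 potassium counter-ions carry a total charge of +2, so each complex ion is 2−.
Ligand charges: 3×chloro (-1 each), 1×oxalato (-2 each), 1×triphenylphosphine (neutral); total -5. So Ti + (-5) = 2−, giving Ti = +3.
Ligands are named alphabetically: chloro before oxalato before triphenylphosphine.
The complex ion is anionic, so titanium takes the -ate form titanate(III).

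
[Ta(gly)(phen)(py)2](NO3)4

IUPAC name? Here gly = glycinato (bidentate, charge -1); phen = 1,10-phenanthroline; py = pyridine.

(glycinato)(1,10-phenanthroline)bis(pyridine)tantalum(V) nitrate

The 4 nitrate counter-ions carry a total charge of -4, so each complex ion is 4+.
Ligand charges: 1×glycinato (-1 each), 1×1,10-phenanthroline (neutral), 2×pyridine (neutral); total -1. So Ta + (-1) = 4+, giving Ta = +5.
Ligands are named alphabetically: glycinato before phenanthroline before pyridine.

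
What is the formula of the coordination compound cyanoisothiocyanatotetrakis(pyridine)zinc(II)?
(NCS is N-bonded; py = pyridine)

[Zn(CN)(NCS)(py)4]

Ligands: 1 cyano (CN, -1), 1 isothiocyanato (NCS, -1), 4 pyridine (py, neutral). Ligand charge sum = -2.
With Zn in oxidation state +2, the complex ion is [Zn...].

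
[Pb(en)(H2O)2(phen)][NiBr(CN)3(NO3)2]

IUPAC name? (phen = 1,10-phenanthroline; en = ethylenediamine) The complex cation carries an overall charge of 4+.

diaqua(ethylenediamine)(1,10-phenanthroline)lead(IV) bromotricyanodinitratonickelate(II)

The complex cation is given as 4+; its ligand charges sum to 0, so Pb = +4.
A 1:1 salt means the anion carries the equal and opposite charge, 4−.
Anion: ligand charges sum to -6; for the ion to be 4−, Ni = +2.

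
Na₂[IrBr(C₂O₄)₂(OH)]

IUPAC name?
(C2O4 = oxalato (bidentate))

The 2 sodium counter-ions carry a total charge of +2, so each complex ion is 2−.
Ligand charges: 1×hydroxo (-1 each), 2×oxalato (-2 each), 1×bromo (-1 each); total -6. So Ir + (-6) = 2−, giving Ir = +4.
The complex ion is anionic, so iridium takes the -ate form iridate(IV).

sodium bromohydroxodioxalatoiridate(IV)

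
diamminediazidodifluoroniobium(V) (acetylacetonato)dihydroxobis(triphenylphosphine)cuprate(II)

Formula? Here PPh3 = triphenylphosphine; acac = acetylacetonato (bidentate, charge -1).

[NbF2(N3)2(NH3)2][Cu(acac)(OH)2(PPh3)2]

Cation [Nb…]: ligand charges -4, Nb(V) ⇒ ion charge 1+.
Anion [Cu…]: ligand charges -3, Cu(II) ⇒ ion charge 1−.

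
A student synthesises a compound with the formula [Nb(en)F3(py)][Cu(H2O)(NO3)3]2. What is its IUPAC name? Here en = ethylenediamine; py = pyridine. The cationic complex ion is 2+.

(ethylenediamine)trifluoro(pyridine)niobium(V) aquatrinitratocuprate(II)

The complex cation is given as 2+; its ligand charges sum to -3, so Nb = +5.
With 2 anions per cation, each anion must be 2/2 = 1−.
Anion: ligand charges sum to -3; for the ion to be 1−, Cu = +2.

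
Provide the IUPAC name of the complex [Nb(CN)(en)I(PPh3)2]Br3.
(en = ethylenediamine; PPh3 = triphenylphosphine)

The 3 bromide counter-ions carry a total charge of -3, so each complex ion is 3+.
Ligand charges: 1×ethylenediamine (neutral), 1×iodo (-1 each), 1×cyano (-1 each), 2×triphenylphosphine (neutral); total -2. So Nb + (-2) = 3+, giving Nb = +5.
Ligands are named alphabetically: cyano before ethylenediamine before iodo before triphenylphosphine.

cyano(ethylenediamine)iodobis(triphenylphosphine)niobium(V) bromide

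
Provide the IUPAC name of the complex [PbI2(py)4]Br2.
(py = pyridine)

The 2 bromide counter-ions carry a total charge of -2, so each complex ion is 2+.
Ligand charges: 2×iodo (-1 each), 4×pyridine (neutral); total -2. So Pb + (-2) = 2+, giving Pb = +4.
Ligands are named alphabetically: iodo before pyridine.

diiodotetrakis(pyridine)lead(IV) bromide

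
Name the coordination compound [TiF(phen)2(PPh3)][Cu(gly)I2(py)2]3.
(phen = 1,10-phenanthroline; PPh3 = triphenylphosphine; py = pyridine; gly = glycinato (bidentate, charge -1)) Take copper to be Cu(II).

fluorobis(1,10-phenanthroline)(triphenylphosphine)titanium(IV) (glycinato)diiodobis(pyridine)cuprate(II)

Both ions are complex: the cation is named first with the plain metal name, the anion second with the -ate form; each ion's ligands are alphabetised independently.
Cu is given as +2; the anion's ligand charges sum to -3, so the complex anion is 1−.
With 3 anions per cation, the cation must be 3×1 = 3+.
Cation: ligand charges sum to -1; for the ion to be 3+, Ti = +4.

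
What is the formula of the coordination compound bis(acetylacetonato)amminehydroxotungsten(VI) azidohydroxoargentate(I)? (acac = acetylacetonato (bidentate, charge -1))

[W(acac)2(NH3)(OH)][Ag(N3)(OH)]3

Cation [W…]: ligand charges -3, W(VI) ⇒ ion charge 3+.
Anion [Ag…]: ligand charges -2, Ag(I) ⇒ ion charge 1−.
One 3+ cation requires 3 of the 1− anion.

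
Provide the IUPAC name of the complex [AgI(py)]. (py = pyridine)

iodo(pyridine)silver(I)

There is no counter-ion, so the complex is neutral overall.
Ligand charges: 1×pyridine (neutral), 1×iodo (-1 each); total -1. So Ag + (-1) = 0, giving Ag = +1.
Ligands are named alphabetically: iodo before pyridine.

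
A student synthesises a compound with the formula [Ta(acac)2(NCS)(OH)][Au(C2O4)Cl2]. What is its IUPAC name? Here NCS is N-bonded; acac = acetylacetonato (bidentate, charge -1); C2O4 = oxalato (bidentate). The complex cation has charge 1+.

The complex cation is given as 1+; its ligand charges sum to -4, so Ta = +5.
A 1:1 salt means the anion carries the equal and opposite charge, 1−.
Anion: ligand charges sum to -4; for the ion to be 1−, Au = +3.

bis(acetylacetonato)hydroxoisothiocyanatotantalum(V) dichlorooxalatoaurate(III)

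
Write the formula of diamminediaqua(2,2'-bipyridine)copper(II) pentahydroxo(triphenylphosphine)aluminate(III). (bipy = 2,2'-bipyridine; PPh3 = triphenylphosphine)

Cation [Cu…]: ligand charges 0, Cu(II) ⇒ ion charge 2+.
Anion [Al…]: ligand charges -5, Al(III) ⇒ ion charge 2−.

[Cu(bipy)(H2O)2(NH3)2][Al(OH)5(PPh3)]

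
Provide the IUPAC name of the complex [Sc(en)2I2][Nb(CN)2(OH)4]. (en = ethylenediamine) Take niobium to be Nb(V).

Nb is given as +5; the anion's ligand charges sum to -6, so the complex anion is 1−.
A 1:1 salt means the cation carries the equal and opposite charge, 1+.
Cation: ligand charges sum to -2; for the ion to be 1+, Sc = +3.

bis(ethylenediamine)diiodoscandium(III) dicyanotetrahydroxoniobate(V)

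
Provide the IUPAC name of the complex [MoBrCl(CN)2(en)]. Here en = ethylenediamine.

There is no counter-ion, so the complex is neutral overall.
Ligand charges: 1×ethylenediamine (neutral), 1×bromo (-1 each), 2×cyano (-1 each), 1×chloro (-1 each); total -4. So Mo + (-4) = 0, giving Mo = +4.
Ligands are named alphabetically: bromo before chloro before cyano before ethylenediamine.

bromochlorodicyano(ethylenediamine)molybdenum(IV)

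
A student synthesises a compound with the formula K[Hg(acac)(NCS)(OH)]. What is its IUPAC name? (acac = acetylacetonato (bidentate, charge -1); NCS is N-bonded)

potassium (acetylacetonato)hydroxoisothiocyanatomercurate(II)

The 1 potassium counter-ion carries a total charge of +1, so each complex ion is 1−.
Ligand charges: 1×acetylacetonato (-1 each), 1×hydroxo (-1 each), 1×isothiocyanato (-1 each); total -3. So Hg + (-3) = 1−, giving Hg = +2.
The complex ion is anionic, so mercury takes the -ate form mercurate(II).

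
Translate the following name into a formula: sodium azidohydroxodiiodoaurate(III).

Na[AuI2(N3)(OH)]

Ligands: 2 iodo (I, -1), 1 azido (N3, -1), 1 hydroxo (OH, -1). Ligand charge sum = -4.
With Au in oxidation state +3, the complex ion is [Au...]^1−.
Charge balance with sodium (+1) requires 1 complex ion per 1 sodium.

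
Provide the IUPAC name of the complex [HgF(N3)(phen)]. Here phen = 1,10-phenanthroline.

There is no counter-ion, so the complex is neutral overall.
Ligand charges: 1×azido (-1 each), 1×fluoro (-1 each), 1×1,10-phenanthroline (neutral); total -2. So Hg + (-2) = 0, giving Hg = +2.
Ligands are named alphabetically: azido before fluoro before phenanthroline.

azidofluoro(1,10-phenanthroline)mercury(II)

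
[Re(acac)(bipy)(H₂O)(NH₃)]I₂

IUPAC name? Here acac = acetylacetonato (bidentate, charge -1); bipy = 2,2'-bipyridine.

(acetylacetonato)ammineaqua(2,2'-bipyridine)rhenium(III) iodide

The 2 iodide counter-ions carry a total charge of -2, so each complex ion is 2+.
Ligand charges: 1×aqua (neutral), 1×acetylacetonato (-1 each), 1×2,2'-bipyridine (neutral), 1×ammine (neutral); total -1. So Re + (-1) = 2+, giving Re = +3.
Ligands are named alphabetically: acetylacetonato before ammine before aqua before bipyridine.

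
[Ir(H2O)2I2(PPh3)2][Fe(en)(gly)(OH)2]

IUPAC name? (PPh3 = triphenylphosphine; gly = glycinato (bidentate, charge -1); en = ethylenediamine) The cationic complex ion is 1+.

diaquadiiodobis(triphenylphosphine)iridium(III) (ethylenediamine)(glycinato)dihydroxoferrate(II)

Both ions are complex: the cation is named first with the plain metal name, the anion second with the -ate form; each ion's ligands are alphabetised independently.
The complex cation is given as 1+; its ligand charges sum to -2, so Ir = +3.
A 1:1 salt means the anion carries the equal and opposite charge, 1−.
Anion: ligand charges sum to -3; for the ion to be 1−, Fe = +2.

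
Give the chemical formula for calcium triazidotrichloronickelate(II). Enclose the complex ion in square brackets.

Ligands: 3 azido (N3, -1), 3 chloro (Cl, -1). Ligand charge sum = -6.
Charge balance with calcium (+2) requires 1 complex ion per 2 calcium.

Ca2[NiCl3(N3)3]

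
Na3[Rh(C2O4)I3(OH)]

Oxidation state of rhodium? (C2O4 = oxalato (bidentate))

3 sodium outside the brackets (+1 each) → the complex ion is 3−.
Ligand charges: 1×C2O4 = -2; 3×I = -3; 1×OH = -1; sum -6.
Rh + (-6) = 3− ⇒ Rh is +3.

+3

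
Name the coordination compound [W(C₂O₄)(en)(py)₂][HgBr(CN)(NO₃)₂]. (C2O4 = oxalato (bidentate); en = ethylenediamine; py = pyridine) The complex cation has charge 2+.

(ethylenediamine)oxalatobis(pyridine)tungsten(IV) bromocyanodinitratomercurate(II)

The complex cation is given as 2+; its ligand charges sum to -2, so W = +4.
A 1:1 salt means the anion carries the equal and opposite charge, 2−.
Anion: ligand charges sum to -4; for the ion to be 2−, Hg = +2.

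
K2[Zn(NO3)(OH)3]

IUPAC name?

The 2 potassium counter-ions carry a total charge of +2, so each complex ion is 2−.
Ligand charges: 1×nitrato (-1 each), 3×hydroxo (-1 each); total -4. So Zn + (-4) = 2−, giving Zn = +2.
The complex ion is anionic, so zinc takes the -ate form zincate(II).

potassium trihydroxonitratozincate(II)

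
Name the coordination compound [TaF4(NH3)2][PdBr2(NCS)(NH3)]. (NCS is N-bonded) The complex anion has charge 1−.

diamminetetrafluorotantalum(V) amminedibromoisothiocyanatopalladate(II)

Both ions are complex: the cation is named first with the plain metal name, the anion second with the -ate form; each ion's ligands are alphabetised independently.
The complex anion is given as 1−; its ligand charges sum to -3, so Pd = +2.
A 1:1 salt means the cation carries the equal and opposite charge, 1+.
Cation: ligand charges sum to -4; for the ion to be 1+, Ta = +5.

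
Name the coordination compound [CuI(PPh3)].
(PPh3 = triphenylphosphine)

There is no counter-ion, so the complex is neutral overall.
Ligand charges: 1×iodo (-1 each), 1×triphenylphosphine (neutral); total -1. So Cu + (-1) = 0, giving Cu = +1.
Ligands are named alphabetically: iodo before triphenylphosphine.

iodo(triphenylphosphine)copper(I)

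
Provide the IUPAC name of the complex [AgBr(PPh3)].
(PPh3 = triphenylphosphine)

bromo(triphenylphosphine)silver(I)

There is no counter-ion, so the complex is neutral overall.
Ligand charges: 1×bromo (-1 each), 1×triphenylphosphine (neutral); total -1. So Ag + (-1) = 0, giving Ag = +1.
Ligands are named alphabetically: bromo before triphenylphosphine.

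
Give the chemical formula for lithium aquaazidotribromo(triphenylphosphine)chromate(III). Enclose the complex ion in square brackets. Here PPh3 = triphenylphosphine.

Ligands: 1 triphenylphosphine (PPh3, neutral), 1 aqua (H2O, neutral), 1 azido (N3, -1), 3 bromo (Br, -1). Ligand charge sum = -4.
With Cr in oxidation state +3, the complex ion is [Cr...]^1−.
Charge balance with lithium (+1) requires 1 complex ion per 1 lithium.

Li[CrBr3(H2O)(N3)(PPh3)]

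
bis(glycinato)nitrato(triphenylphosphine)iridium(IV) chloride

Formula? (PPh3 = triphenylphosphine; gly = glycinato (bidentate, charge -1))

[Ir(gly)2(NO3)(PPh3)]Cl

Ligands: 1 triphenylphosphine (PPh3, neutral), 2 glycinato (gly, -1), 1 nitrato (NO3, -1). Ligand charge sum = -3.
With Ir in oxidation state +4, the complex ion is [Ir...]^1+.
Charge balance with chloride (-1) requires 1 complex ion per 1 chloride.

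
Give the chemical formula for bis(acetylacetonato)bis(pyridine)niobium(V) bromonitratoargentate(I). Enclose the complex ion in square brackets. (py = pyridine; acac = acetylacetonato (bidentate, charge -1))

Cation [Nb…]: ligand charges -2, Nb(V) ⇒ ion charge 3+.
Anion [Ag…]: ligand charges -2, Ag(I) ⇒ ion charge 1−.
One 3+ cation requires 3 of the 1− anion.

[Nb(acac)2(py)2][AgBr(NO3)]3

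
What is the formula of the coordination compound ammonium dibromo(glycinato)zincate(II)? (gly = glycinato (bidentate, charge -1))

Ligands: 2 bromo (Br, -1), 1 glycinato (gly, -1). Ligand charge sum = -3.
With Zn in oxidation state +2, the complex ion is [Zn...]^1−.
Charge balance with ammonium (+1) requires 1 complex ion per 1 ammonium.

NH4[ZnBr2(gly)]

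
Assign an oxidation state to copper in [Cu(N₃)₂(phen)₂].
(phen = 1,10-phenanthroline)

No counter-ion: the bracketed complex is neutral.
Ligand charges: 2×N3 = -2; 2×phen neutral; sum -2.
Cu + (-2) = 0 ⇒ Cu is +2.

+2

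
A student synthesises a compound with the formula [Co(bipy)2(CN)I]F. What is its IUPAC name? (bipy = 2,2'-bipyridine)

The 1 fluoride counter-ion carries a total charge of -1, so each complex ion is 1+.
Ligand charges: 1×iodo (-1 each), 1×cyano (-1 each), 2×2,2'-bipyridine (neutral); total -2. So Co + (-2) = 1+, giving Co = +3.
Ligands are named alphabetically: bipyridine before cyano before iodo.

bis(2,2'-bipyridine)cyanoiodocobalt(III) fluoride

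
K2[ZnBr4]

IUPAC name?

The 2 potassium counter-ions carry a total charge of +2, so each complex ion is 2−.
Ligand charges: 4×bromo (-1 each); total -4. So Zn + (-4) = 2−, giving Zn = +2.
The complex ion is anionic, so zinc takes the -ate form zincate(II).

potassium tetrabromozincate(II)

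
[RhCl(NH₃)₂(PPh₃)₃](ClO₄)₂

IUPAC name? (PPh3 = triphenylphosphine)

The 2 perchlorate counter-ions carry a total charge of -2, so each complex ion is 2+.
Ligand charges: 3×triphenylphosphine (neutral), 1×chloro (-1 each), 2×ammine (neutral); total -1. So Rh + (-1) = 2+, giving Rh = +3.
Ligands are named alphabetically: ammine before chloro before triphenylphosphine.

diamminechlorotris(triphenylphosphine)rhodium(III) perchlorate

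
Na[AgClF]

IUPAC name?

The 1 sodium counter-ion carries a total charge of +1, so each complex ion is 1−.
Ligand charges: 1×chloro (-1 each), 1×fluoro (-1 each); total -2. So Ag + (-2) = 1−, giving Ag = +1.
Ligands are named alphabetically: chloro before fluoro.
The complex ion is anionic, so silver takes the -ate form argentate(I).

sodium chlorofluoroargentate(I)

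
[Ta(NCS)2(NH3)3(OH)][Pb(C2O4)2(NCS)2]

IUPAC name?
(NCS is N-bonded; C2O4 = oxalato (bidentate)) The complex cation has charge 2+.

The complex cation is given as 2+; its ligand charges sum to -3, so Ta = +5.
A 1:1 salt means the anion carries the equal and opposite charge, 2−.
Anion: ligand charges sum to -6; for the ion to be 2−, Pb = +4.

triamminehydroxodiisothiocyanatotantalum(V) diisothiocyanatodioxalatoplumbate(IV)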